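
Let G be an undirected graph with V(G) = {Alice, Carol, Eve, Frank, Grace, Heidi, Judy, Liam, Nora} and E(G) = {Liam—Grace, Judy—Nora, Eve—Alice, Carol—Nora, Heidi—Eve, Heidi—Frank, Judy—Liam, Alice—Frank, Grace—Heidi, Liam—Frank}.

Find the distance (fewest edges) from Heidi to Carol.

Distance 0: Heidi.
Distance 1: Eve, Frank, Grace.
Distance 2: Alice, Liam.
Distance 3: Judy.
Distance 4: Nora.
Distance 5: Carol — contains Carol.

5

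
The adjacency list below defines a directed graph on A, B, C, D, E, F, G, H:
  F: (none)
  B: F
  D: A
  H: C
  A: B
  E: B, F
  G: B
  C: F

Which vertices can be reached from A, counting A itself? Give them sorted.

A, B, F

Start at A.
Its neighbours: B.
Then their neighbours: F.
Nothing further is reachable.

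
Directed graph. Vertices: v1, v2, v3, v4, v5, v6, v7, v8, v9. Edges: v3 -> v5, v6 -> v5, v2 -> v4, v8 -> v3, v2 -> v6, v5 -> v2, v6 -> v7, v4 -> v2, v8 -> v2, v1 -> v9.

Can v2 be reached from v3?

Yes

Explore from v3.
Distance 1: reach v5.
Distance 2: reach v2.
Found v2.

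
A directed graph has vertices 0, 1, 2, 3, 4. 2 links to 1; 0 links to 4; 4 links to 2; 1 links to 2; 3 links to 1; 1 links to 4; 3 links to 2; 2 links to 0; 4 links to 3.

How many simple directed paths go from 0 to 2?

3

0→4→2
0→4→3→1→2
0→4→3→2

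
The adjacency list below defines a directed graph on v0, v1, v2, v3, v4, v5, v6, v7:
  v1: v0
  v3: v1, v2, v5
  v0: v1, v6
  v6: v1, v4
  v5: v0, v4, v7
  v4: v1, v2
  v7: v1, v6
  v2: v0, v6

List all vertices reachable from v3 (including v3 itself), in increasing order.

Start at v3.
Its neighbours: v1, v2, v5.
Then their neighbours: v0, v4, v6, v7.
Every vertex is now reached.

v0, v1, v2, v3, v4, v5, v6, v7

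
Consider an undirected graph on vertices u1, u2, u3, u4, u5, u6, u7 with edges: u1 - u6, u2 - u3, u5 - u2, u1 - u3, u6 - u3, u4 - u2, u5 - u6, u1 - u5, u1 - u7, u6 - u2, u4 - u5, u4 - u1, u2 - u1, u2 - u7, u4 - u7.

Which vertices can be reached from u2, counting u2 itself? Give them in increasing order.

Start at u2.
Its neighbours: u1, u3, u4, u5, u6, u7.
Every vertex is now reached.

u1, u2, u3, u4, u5, u6, u7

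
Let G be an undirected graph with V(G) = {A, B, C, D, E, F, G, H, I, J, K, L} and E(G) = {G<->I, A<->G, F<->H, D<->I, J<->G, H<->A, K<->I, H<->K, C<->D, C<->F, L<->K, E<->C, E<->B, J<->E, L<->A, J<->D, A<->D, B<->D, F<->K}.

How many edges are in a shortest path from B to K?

3

Distance 0: B.
Distance 1: D, E.
Distance 2: A, C, I, J.
Distance 3: F, G, H, K, L — contains K.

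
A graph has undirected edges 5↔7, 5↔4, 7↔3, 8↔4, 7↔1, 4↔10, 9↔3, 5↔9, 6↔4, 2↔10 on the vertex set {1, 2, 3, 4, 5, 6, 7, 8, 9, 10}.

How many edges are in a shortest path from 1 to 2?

5

Distance 0: 1.
Distance 1: 7.
Distance 2: 3, 5.
Distance 3: 4, 9.
Distance 4: 6, 8, 10.
Distance 5: 2 — contains 2.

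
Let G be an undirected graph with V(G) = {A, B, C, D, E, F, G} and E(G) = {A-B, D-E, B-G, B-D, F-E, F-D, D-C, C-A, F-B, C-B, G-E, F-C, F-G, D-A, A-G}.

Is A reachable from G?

Yes

Explore from G.
Distance 1: reach A, B, E, F.
Found A.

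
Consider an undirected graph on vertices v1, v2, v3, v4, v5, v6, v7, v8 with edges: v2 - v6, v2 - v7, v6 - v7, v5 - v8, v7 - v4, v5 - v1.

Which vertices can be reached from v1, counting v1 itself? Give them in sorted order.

v1, v5, v8

Start at v1.
Its neighbours: v5.
Then their neighbours: v8.
Nothing further is reachable.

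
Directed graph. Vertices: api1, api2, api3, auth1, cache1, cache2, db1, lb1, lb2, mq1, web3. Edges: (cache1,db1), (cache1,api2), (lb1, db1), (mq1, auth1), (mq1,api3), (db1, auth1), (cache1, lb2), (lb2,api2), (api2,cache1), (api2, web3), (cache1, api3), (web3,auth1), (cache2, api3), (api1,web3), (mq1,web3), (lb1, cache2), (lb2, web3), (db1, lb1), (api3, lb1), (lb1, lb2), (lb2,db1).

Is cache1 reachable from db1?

Explore from db1.
Distance 1: reach auth1, lb1.
Distance 2: reach cache2, lb2.
Distance 3: reach api2, api3, web3.
Distance 4: reach cache1.
Found cache1.

Yes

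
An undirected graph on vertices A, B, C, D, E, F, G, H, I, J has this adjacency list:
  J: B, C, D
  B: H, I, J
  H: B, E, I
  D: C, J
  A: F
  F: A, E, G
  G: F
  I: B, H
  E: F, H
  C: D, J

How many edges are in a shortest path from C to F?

5

Distance 0: C.
Distance 1: D, J.
Distance 2: B.
Distance 3: H, I.
Distance 4: E.
Distance 5: F — contains F.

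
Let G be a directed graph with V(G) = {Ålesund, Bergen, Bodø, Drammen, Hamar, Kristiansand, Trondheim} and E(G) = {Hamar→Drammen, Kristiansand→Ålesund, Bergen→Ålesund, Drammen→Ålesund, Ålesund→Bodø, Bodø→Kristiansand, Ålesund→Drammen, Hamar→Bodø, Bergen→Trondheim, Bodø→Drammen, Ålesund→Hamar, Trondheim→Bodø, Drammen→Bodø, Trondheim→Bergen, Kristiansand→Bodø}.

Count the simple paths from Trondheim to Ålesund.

3

Trondheim→Bergen→Ålesund
Trondheim→Bodø→Drammen→Ålesund
Trondheim→Bodø→Kristiansand→Ålesund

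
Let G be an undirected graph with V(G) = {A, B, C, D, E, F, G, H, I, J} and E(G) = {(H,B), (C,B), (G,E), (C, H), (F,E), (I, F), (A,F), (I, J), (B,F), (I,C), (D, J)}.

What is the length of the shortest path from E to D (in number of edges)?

Distance 0: E.
Distance 1: F, G.
Distance 2: A, B, I.
Distance 3: C, H, J.
Distance 4: D — contains D.

4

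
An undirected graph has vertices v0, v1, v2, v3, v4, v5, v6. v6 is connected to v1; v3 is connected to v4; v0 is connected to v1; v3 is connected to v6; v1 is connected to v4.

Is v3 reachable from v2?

No

v2 has no edges, so nothing is reachable from it.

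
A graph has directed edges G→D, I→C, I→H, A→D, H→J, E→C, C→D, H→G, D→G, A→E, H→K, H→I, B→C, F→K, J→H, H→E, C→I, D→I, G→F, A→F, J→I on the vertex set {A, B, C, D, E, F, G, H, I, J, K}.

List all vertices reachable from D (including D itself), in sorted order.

C, D, E, F, G, H, I, J, K

Start at D.
Its neighbours: G, I.
Then their neighbours: C, F, H.
Then next layer: E, J, K.
Nothing further is reachable.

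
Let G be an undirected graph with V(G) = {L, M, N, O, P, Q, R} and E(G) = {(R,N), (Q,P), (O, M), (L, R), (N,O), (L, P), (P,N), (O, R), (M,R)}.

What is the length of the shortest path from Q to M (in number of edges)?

Distance 0: Q.
Distance 1: P.
Distance 2: L, N.
Distance 3: O, R.
Distance 4: M — contains M.

4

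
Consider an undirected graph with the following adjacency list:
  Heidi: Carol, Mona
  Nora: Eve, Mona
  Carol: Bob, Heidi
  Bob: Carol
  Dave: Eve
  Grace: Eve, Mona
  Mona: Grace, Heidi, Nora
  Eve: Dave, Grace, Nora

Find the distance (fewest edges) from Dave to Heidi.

4

Distance 0: Dave.
Distance 1: Eve.
Distance 2: Grace, Nora.
Distance 3: Mona.
Distance 4: Heidi — contains Heidi.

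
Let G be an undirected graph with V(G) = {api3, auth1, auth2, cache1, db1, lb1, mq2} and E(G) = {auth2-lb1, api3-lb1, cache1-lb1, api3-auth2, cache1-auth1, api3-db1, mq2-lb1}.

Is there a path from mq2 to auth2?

Yes

Explore from mq2.
Distance 1: reach lb1.
Distance 2: reach api3, auth2, cache1.
Found auth2.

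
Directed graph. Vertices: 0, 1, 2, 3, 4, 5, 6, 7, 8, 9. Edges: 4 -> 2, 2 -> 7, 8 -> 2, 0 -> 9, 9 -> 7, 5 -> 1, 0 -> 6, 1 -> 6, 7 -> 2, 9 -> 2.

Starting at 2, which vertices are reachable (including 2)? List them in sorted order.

Start at 2.
Its neighbours: 7.
Nothing further is reachable.

2, 7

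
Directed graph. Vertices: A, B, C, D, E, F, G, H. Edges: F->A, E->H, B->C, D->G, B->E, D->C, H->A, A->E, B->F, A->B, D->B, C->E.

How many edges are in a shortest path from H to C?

Distance 0: H.
Distance 1: A.
Distance 2: B, E.
Distance 3: C, F — contains C.

3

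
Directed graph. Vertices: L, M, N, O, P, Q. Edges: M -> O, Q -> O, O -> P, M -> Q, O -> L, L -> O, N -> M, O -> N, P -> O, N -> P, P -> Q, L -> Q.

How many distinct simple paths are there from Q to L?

Q→O→L

1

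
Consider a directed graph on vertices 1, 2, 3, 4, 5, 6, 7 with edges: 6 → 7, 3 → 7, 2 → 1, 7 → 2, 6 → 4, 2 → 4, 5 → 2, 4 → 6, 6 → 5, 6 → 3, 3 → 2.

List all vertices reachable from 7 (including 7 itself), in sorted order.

1, 2, 3, 4, 5, 6, 7

Start at 7.
Its neighbours: 2.
Then their neighbours: 1, 4.
Then next layer: 6.
Then next layer: 3, 5.
Every vertex is now reached.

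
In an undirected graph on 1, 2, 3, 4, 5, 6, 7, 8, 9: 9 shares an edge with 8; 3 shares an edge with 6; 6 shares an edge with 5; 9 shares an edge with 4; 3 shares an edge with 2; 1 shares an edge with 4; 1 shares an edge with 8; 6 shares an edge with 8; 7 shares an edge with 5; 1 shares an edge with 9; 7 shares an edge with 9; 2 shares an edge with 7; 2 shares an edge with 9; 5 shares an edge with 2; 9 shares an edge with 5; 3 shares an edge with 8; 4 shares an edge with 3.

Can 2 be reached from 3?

Explore from 3.
Distance 1: reach 2, 4, 6, 8.
Found 2.

Yes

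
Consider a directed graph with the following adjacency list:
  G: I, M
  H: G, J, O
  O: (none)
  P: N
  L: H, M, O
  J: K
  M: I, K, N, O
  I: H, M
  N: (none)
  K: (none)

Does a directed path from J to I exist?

Explore from J.
Distance 1: reach K.
The search from J is exhausted; no directed path reaches I.

No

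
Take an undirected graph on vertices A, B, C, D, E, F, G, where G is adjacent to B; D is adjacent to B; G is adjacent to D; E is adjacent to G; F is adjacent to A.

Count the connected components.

From A: component {A, F}.
From B: component {B, D, E, G}.
From C: component {C}.
That's 3 components.

3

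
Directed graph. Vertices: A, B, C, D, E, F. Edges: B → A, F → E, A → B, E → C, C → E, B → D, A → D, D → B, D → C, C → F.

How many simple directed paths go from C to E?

2

C→E
C→F→E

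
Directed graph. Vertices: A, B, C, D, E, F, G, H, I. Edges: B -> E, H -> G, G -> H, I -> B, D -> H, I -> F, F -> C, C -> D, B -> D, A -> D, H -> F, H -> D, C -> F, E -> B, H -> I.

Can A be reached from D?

Explore from D.
Distance 1: reach H.
Distance 2: reach F, G, I.
Distance 3: reach B, C.
Distance 4: reach E.
The search from D is exhausted; no directed path reaches A.

No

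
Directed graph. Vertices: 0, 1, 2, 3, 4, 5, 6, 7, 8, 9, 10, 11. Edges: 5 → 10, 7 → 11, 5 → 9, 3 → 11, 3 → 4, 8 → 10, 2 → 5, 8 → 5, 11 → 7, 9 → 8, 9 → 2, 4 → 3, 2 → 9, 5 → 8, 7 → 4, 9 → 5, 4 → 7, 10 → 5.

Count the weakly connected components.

From 0: component {0}.
From 1: component {1}.
From 2: component {2, 5, 8, 9, 10}.
From 3: component {3, 4, 7, 11}.
From 6: component {6}.
That's 5 components.

5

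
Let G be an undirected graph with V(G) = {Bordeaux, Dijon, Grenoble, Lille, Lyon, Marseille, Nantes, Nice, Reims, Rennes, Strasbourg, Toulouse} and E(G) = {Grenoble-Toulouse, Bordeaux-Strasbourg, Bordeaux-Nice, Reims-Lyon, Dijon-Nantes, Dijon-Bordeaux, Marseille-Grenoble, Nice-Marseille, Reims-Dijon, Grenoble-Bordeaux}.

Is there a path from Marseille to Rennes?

No

Explore from Marseille.
Distance 1: reach Grenoble, Nice.
Distance 2: reach Bordeaux, Toulouse.
Distance 3: reach Dijon, Strasbourg.
Distance 4: reach Nantes, Reims.
Distance 5: reach Lyon.
The search is exhausted without reaching Rennes; it lies in a different component.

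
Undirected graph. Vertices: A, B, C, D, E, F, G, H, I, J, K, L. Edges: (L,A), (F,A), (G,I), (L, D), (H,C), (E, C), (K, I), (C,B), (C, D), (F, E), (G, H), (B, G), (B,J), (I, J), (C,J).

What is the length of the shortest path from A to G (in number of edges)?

Distance 0: A.
Distance 1: F, L.
Distance 2: D, E.
Distance 3: C.
Distance 4: B, H, J.
Distance 5: G, I — contains G.

5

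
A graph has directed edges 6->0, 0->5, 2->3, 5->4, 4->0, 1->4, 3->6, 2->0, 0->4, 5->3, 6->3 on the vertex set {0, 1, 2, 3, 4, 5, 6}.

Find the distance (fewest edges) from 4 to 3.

Distance 0: 4.
Distance 1: 0.
Distance 2: 5.
Distance 3: 3 — contains 3.

3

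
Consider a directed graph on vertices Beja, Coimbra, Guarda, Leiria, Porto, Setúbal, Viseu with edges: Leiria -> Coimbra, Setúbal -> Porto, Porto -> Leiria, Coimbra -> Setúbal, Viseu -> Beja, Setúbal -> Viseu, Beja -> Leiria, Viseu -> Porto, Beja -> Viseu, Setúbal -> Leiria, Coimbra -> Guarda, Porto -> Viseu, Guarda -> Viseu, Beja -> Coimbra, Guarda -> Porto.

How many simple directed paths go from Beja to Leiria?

7

Beja→Coimbra→Guarda→Porto→Leiria
Beja→Coimbra→Guarda→Viseu→Porto→Leiria
Beja→Coimbra→Setúbal→Leiria
Beja→Coimbra→Setúbal→Porto→Leiria
Beja→Coimbra→Setúbal→Viseu→Porto→Leiria
Beja→Leiria
Beja→Viseu→Porto→Leiria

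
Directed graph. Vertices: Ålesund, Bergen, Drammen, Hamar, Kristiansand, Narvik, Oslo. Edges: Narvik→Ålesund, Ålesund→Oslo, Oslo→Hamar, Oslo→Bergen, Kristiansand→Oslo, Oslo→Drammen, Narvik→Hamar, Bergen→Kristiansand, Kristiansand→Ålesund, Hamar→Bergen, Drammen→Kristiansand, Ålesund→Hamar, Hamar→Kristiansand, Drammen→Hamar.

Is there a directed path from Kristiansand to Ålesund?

Explore from Kristiansand.
Distance 1: reach Ålesund, Oslo.
Found Ålesund.

Yes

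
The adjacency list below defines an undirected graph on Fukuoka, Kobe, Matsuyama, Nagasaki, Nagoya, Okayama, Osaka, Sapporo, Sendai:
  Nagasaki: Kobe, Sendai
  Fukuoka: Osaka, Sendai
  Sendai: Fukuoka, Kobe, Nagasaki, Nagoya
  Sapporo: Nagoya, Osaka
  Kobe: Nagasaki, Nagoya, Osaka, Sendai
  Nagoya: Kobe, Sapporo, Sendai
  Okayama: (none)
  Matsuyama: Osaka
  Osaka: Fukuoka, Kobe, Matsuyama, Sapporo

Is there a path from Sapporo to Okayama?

No

Explore from Sapporo.
Distance 1: reach Nagoya, Osaka.
Distance 2: reach Fukuoka, Kobe, Matsuyama, Sendai.
Distance 3: reach Nagasaki.
The search is exhausted without reaching Okayama; it lies in a different component.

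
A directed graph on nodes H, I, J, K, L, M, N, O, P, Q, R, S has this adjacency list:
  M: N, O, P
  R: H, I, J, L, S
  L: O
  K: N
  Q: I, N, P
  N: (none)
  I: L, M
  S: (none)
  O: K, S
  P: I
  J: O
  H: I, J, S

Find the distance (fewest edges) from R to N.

3

Distance 0: R.
Distance 1: H, I, J, L, S.
Distance 2: M, O.
Distance 3: K, N, P — contains N.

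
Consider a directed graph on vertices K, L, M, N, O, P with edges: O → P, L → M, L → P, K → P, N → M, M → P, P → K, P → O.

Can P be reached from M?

Explore from M.
Distance 1: reach P.
Found P.

Yes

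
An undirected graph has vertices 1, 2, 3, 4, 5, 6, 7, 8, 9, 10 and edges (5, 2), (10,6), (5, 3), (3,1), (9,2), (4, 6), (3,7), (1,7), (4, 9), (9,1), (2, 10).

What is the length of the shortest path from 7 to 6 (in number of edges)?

4

Distance 0: 7.
Distance 1: 1, 3.
Distance 2: 5, 9.
Distance 3: 2, 4.
Distance 4: 6, 10 — contains 6.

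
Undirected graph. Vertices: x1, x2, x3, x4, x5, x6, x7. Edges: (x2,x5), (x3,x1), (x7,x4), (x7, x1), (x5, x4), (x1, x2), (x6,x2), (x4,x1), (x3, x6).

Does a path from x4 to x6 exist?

Explore from x4.
Distance 1: reach x1, x5, x7.
Distance 2: reach x2, x3.
Distance 3: reach x6.
Found x6.

Yes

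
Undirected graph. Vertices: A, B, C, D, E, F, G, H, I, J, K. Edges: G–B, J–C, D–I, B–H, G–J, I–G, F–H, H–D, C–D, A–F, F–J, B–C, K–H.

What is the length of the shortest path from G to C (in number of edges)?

Distance 0: G.
Distance 1: B, I, J.
Distance 2: C, D, F, H — contains C.

2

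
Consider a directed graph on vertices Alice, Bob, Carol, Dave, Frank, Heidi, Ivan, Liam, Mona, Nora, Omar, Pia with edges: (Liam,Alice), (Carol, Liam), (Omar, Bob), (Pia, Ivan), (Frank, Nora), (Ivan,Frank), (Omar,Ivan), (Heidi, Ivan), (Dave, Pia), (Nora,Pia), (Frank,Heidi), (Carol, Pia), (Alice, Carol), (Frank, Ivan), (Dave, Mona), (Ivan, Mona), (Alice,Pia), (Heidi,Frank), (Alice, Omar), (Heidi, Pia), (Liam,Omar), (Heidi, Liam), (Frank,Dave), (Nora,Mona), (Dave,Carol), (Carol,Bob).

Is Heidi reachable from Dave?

Explore from Dave.
Distance 1: reach Carol, Mona, Pia.
Distance 2: reach Bob, Ivan, Liam.
Distance 3: reach Alice, Frank, Omar.
Distance 4: reach Heidi, Nora.
Found Heidi.

Yes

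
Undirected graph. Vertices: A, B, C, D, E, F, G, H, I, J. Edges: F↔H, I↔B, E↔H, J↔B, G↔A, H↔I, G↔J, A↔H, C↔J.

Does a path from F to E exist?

Yes

Explore from F.
Distance 1: reach H.
Distance 2: reach A, E, I.
Found E.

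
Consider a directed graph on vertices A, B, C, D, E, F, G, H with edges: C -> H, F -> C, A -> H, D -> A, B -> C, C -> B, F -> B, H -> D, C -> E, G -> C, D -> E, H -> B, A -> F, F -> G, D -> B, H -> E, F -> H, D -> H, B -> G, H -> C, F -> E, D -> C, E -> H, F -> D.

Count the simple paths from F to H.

19

F→B→C→E→H
F→B→C→H
F→B→G→C→E→H
F→B→G→C→H
F→C→E→H
F→C→H
F→D→A→H
F→D→B→C→E→H
... and 11 more.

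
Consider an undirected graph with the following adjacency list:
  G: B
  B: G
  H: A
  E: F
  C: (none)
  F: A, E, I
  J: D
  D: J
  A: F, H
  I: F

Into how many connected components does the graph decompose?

4

From A: component {A, E, F, H, I}.
From B: component {B, G}.
From C: component {C}.
From D: component {D, J}.
That's 4 components.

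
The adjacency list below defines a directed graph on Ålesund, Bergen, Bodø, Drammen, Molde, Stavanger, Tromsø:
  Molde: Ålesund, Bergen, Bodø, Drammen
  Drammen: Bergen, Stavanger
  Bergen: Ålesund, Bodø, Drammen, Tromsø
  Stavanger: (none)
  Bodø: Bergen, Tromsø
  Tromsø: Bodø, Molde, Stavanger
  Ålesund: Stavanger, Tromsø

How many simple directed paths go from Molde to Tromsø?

10

Molde→Ålesund→Tromsø
Molde→Bergen→Ålesund→Tromsø
Molde→Bergen→Bodø→Tromsø
Molde→Bergen→Tromsø
Molde→Bodø→Bergen→Ålesund→Tromsø
Molde→Bodø→Bergen→Tromsø
Molde→Bodø→Tromsø
Molde→Drammen→Bergen→Ålesund→Tromsø
Molde→Drammen→Bergen→Bodø→Tromsø
Molde→Drammen→Bergen→Tromsø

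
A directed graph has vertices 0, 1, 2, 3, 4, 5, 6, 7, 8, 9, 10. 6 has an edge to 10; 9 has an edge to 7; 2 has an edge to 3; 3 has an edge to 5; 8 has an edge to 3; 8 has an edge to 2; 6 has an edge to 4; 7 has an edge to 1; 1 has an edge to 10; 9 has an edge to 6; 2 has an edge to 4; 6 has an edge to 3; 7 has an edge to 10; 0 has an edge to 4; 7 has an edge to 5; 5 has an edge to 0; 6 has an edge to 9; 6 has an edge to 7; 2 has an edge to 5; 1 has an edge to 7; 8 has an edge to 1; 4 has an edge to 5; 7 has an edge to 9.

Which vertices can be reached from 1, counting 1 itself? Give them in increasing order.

Start at 1.
Its neighbours: 7, 10.
Then their neighbours: 5, 9.
Then next layer: 0, 6.
Then next layer: 3, 4.
Nothing further is reachable.

0, 1, 3, 4, 5, 6, 7, 9, 10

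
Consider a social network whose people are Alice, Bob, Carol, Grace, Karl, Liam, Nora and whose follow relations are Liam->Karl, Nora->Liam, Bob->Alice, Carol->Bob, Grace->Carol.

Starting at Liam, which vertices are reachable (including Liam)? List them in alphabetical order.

Karl, Liam

Start at Liam.
Its neighbours: Karl.
Nothing further is reachable.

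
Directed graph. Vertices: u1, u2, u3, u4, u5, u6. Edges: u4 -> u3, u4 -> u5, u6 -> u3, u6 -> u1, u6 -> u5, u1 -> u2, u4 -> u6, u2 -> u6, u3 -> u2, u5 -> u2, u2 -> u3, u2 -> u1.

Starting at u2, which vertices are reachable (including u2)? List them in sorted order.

Start at u2.
Its neighbours: u1, u3, u6.
Then their neighbours: u5.
Nothing further is reachable.

u1, u2, u3, u5, u6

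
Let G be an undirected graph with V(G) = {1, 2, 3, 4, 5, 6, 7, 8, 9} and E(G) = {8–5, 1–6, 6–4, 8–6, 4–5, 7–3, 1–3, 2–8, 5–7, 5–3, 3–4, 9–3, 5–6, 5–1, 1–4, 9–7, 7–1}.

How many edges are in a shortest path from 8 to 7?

Distance 0: 8.
Distance 1: 2, 5, 6.
Distance 2: 1, 3, 4, 7 — contains 7.

2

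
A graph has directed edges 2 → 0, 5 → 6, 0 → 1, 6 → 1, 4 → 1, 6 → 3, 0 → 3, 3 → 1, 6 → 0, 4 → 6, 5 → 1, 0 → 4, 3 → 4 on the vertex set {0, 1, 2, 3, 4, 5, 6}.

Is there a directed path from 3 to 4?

Yes

Explore from 3.
Distance 1: reach 1, 4.
Found 4.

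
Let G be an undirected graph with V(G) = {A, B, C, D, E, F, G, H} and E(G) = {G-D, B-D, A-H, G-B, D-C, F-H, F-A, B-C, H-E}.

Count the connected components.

2

From A: component {A, E, F, H}.
From B: component {B, C, D, G}.
That's 2 components.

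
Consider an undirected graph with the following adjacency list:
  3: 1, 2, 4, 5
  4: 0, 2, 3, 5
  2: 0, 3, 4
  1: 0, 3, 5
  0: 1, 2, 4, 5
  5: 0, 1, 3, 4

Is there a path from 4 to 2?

Explore from 4.
Distance 1: reach 0, 2, 3, 5.
Found 2.

Yes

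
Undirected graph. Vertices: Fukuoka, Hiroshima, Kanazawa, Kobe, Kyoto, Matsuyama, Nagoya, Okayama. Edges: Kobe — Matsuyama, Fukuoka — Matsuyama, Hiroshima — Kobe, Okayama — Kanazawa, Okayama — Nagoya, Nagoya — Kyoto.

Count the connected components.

2

From Fukuoka: component {Fukuoka, Hiroshima, Kobe, Matsuyama}.
From Kanazawa: component {Kanazawa, Kyoto, Nagoya, Okayama}.
That's 2 components.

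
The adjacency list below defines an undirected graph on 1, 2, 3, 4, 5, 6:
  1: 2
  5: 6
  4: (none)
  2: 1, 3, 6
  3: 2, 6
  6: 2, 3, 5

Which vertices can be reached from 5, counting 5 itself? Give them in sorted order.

Start at 5.
Its neighbours: 6.
Then their neighbours: 2, 3.
Then next layer: 1.
Nothing further is reachable.

1, 2, 3, 5, 6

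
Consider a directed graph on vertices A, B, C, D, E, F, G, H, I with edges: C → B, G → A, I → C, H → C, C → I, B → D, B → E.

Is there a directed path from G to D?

Explore from G.
Distance 1: reach A.
The search from G is exhausted; no directed path reaches D.

No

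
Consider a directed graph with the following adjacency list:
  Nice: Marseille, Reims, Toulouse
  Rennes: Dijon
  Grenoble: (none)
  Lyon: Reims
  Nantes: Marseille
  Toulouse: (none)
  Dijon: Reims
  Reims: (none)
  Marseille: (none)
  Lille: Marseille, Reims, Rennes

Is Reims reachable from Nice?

Yes

Explore from Nice.
Distance 1: reach Marseille, Reims, Toulouse.
Found Reims.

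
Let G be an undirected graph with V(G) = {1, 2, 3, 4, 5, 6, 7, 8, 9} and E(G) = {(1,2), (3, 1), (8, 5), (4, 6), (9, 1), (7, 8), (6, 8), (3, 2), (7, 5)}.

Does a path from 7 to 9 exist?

No

Explore from 7.
Distance 1: reach 5, 8.
Distance 2: reach 6.
Distance 3: reach 4.
The search is exhausted without reaching 9; it lies in a different component.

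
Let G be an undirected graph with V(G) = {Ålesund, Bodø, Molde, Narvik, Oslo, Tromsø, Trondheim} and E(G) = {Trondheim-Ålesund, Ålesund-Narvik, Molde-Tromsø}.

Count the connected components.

From Ålesund: component {Ålesund, Narvik, Trondheim}.
From Bodø: component {Bodø}.
From Molde: component {Molde, Tromsø}.
From Oslo: component {Oslo}.
That's 4 components.

4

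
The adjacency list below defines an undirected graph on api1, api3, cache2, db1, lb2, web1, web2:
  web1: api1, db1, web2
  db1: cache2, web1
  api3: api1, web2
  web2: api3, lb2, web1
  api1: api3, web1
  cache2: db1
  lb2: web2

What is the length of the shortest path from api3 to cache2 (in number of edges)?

4

Distance 0: api3.
Distance 1: api1, web2.
Distance 2: lb2, web1.
Distance 3: db1.
Distance 4: cache2 — contains cache2.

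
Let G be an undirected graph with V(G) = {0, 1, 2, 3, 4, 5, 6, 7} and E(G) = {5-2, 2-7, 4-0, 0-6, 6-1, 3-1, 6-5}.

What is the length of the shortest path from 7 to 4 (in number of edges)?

5

Distance 0: 7.
Distance 1: 2.
Distance 2: 5.
Distance 3: 6.
Distance 4: 0, 1.
Distance 5: 3, 4 — contains 4.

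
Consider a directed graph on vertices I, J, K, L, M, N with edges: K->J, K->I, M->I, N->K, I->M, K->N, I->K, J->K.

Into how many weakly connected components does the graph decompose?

From I: component {I, J, K, M, N}.
From L: component {L}.
That's 2 components.

2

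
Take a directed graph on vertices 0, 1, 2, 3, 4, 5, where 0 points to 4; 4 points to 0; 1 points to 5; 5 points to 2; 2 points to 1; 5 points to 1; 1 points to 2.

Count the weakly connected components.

3

From 0: component {0, 4}.
From 1: component {1, 2, 5}.
From 3: component {3}.
That's 3 components.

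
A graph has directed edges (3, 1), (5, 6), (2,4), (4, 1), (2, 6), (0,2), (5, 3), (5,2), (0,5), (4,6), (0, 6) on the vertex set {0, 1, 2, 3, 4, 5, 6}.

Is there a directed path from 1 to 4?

No

1 has no outgoing edges, so nothing is reachable from it.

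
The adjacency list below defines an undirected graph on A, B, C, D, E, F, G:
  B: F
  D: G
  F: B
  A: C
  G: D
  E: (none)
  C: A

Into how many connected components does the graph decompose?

From A: component {A, C}.
From B: component {B, F}.
From D: component {D, G}.
From E: component {E}.
That's 4 components.

4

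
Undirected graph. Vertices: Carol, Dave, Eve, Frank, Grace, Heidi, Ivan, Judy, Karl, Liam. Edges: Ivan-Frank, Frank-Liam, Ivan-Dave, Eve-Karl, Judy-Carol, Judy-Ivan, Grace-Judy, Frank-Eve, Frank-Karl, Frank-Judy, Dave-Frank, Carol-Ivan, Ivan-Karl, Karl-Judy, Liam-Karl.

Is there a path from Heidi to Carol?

Heidi has no edges, so nothing is reachable from it.

No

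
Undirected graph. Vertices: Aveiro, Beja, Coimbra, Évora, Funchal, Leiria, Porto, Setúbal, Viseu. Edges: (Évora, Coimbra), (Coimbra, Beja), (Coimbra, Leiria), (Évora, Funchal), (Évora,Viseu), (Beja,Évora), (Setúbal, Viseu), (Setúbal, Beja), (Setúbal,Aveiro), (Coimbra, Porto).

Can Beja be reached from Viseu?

Yes

Explore from Viseu.
Distance 1: reach Évora, Setúbal.
Distance 2: reach Aveiro, Beja, Coimbra, Funchal.
Found Beja.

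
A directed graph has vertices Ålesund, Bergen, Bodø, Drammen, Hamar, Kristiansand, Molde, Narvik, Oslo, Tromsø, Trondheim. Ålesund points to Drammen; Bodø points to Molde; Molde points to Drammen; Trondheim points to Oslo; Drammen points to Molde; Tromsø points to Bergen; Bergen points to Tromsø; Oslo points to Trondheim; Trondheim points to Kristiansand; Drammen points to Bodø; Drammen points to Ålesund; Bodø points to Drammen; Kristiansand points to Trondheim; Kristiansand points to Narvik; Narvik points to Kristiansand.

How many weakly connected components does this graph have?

4

From Ålesund: component {Ålesund, Bodø, Drammen, Molde}.
From Bergen: component {Bergen, Tromsø}.
From Hamar: component {Hamar}.
From Kristiansand: component {Kristiansand, Narvik, Oslo, Trondheim}.
That's 4 components.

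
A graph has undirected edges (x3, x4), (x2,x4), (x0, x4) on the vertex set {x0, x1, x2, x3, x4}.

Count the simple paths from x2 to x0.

1

x2–x4–x0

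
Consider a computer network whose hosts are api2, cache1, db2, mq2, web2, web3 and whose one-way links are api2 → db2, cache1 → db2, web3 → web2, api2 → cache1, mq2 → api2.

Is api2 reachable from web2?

web2 has no outgoing edges, so nothing is reachable from it.

No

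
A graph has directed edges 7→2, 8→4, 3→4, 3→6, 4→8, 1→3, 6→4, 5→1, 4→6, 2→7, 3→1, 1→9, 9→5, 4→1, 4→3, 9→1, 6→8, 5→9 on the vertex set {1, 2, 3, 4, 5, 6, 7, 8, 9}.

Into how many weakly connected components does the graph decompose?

2

From 1: component {1, 3, 4, 5, 6, 8, 9}.
From 2: component {2, 7}.
That's 2 components.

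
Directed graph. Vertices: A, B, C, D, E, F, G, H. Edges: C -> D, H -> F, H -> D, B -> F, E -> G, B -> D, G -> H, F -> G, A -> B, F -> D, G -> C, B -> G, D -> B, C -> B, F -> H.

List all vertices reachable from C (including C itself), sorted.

B, C, D, F, G, H

Start at C.
Its neighbours: B, D.
Then their neighbours: F, G.
Then next layer: H.
Nothing further is reachable.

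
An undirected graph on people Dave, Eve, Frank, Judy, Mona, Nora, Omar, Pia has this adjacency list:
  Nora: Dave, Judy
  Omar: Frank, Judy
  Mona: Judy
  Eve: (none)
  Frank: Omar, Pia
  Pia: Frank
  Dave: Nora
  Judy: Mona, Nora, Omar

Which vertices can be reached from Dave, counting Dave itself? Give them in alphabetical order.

Start at Dave.
Its neighbours: Nora.
Then their neighbours: Judy.
Then next layer: Mona, Omar.
Then next layer: Frank.
Then next layer: Pia.
Nothing further is reachable.

Dave, Frank, Judy, Mona, Nora, Omar, Pia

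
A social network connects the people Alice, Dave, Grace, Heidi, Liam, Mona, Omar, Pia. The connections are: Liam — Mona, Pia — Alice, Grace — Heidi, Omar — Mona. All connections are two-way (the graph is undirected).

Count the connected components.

4

From Alice: component {Alice, Pia}.
From Dave: component {Dave}.
From Grace: component {Grace, Heidi}.
From Liam: component {Liam, Mona, Omar}.
That's 4 components.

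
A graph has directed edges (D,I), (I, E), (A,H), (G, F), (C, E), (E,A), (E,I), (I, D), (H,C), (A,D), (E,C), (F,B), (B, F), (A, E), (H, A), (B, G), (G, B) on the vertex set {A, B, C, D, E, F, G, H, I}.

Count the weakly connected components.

2

From A: component {A, C, D, E, H, I}.
From B: component {B, F, G}.
That's 2 components.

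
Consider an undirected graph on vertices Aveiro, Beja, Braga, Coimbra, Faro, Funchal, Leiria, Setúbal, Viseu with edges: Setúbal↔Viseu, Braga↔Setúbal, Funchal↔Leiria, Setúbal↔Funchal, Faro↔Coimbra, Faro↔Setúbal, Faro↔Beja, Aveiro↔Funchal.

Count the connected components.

1

From Aveiro: component {Aveiro, Beja, Braga, Coimbra, Faro, Funchal, Leiria, Setúbal, Viseu}.
That's 1 component.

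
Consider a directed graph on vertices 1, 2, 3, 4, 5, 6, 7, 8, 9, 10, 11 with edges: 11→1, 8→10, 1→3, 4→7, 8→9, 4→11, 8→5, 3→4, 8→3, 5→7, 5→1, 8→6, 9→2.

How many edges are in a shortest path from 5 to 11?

4

Distance 0: 5.
Distance 1: 1, 7.
Distance 2: 3.
Distance 3: 4.
Distance 4: 11 — contains 11.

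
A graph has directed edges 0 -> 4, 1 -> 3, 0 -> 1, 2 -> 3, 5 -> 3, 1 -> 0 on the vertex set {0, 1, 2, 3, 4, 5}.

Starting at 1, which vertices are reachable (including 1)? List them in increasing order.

0, 1, 3, 4

Start at 1.
Its neighbours: 0, 3.
Then their neighbours: 4.
Nothing further is reachable.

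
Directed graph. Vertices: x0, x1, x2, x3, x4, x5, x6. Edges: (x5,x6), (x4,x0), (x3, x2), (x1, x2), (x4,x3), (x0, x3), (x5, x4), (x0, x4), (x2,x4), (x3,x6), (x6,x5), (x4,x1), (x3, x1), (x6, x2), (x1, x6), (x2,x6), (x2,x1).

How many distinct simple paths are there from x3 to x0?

9

x3→x1→x2→x4→x0
x3→x1→x2→x6→x5→x4→x0
x3→x1→x6→x2→x4→x0
x3→x1→x6→x5→x4→x0
x3→x2→x1→x6→x5→x4→x0
x3→x2→x4→x0
x3→x2→x6→x5→x4→x0
x3→x6→x2→x4→x0
x3→x6→x5→x4→x0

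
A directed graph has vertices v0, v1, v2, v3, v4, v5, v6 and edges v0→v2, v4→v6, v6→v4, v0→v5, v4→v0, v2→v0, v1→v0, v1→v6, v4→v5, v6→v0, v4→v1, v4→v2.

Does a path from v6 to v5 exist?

Yes

Explore from v6.
Distance 1: reach v0, v4.
Distance 2: reach v1, v2, v5.
Found v5.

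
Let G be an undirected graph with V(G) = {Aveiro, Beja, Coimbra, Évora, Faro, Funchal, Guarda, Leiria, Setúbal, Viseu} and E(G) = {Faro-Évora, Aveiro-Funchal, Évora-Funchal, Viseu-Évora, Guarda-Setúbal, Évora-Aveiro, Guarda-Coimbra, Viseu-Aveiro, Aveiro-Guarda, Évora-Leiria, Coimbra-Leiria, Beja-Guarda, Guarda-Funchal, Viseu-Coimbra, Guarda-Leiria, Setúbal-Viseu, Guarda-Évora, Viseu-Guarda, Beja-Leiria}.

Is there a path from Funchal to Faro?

Explore from Funchal.
Distance 1: reach Aveiro, Évora, Guarda.
Distance 2: reach Beja, Coimbra, Faro, Leiria, Setúbal, Viseu.
Found Faro.

Yes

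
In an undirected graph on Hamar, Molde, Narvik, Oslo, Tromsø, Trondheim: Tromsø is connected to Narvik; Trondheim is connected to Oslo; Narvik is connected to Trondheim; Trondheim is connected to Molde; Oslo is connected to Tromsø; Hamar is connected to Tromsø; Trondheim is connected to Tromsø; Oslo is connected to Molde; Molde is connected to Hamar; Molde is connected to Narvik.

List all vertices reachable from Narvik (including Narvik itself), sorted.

Start at Narvik.
Its neighbours: Molde, Tromsø, Trondheim.
Then their neighbours: Hamar, Oslo.
Every vertex is now reached.

Hamar, Molde, Narvik, Oslo, Tromsø, Trondheim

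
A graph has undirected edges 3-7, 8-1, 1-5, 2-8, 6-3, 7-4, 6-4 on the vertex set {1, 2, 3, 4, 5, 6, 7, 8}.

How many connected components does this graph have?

From 1: component {1, 2, 5, 8}.
From 3: component {3, 4, 6, 7}.
That's 2 components.

2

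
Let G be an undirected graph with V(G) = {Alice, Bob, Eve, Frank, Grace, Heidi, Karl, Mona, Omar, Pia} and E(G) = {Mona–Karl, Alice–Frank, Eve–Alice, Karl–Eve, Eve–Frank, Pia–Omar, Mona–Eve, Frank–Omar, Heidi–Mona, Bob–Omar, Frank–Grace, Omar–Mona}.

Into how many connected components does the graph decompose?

From Alice: component {Alice, Bob, Eve, Frank, Grace, Heidi, Karl, Mona, Omar, Pia}.
That's 1 component.

1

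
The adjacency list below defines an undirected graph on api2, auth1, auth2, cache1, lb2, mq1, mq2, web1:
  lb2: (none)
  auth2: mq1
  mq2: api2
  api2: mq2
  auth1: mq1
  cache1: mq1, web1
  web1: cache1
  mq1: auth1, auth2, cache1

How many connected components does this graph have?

3

From api2: component {api2, mq2}.
From auth1: component {auth1, auth2, cache1, mq1, web1}.
From lb2: component {lb2}.
That's 3 components.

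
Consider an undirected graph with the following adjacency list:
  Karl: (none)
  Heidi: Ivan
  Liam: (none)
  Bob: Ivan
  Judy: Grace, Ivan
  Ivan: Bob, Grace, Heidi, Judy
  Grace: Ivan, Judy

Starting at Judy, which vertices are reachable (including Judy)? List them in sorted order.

Bob, Grace, Heidi, Ivan, Judy

Start at Judy.
Its neighbours: Grace, Ivan.
Then their neighbours: Bob, Heidi.
Nothing further is reachable.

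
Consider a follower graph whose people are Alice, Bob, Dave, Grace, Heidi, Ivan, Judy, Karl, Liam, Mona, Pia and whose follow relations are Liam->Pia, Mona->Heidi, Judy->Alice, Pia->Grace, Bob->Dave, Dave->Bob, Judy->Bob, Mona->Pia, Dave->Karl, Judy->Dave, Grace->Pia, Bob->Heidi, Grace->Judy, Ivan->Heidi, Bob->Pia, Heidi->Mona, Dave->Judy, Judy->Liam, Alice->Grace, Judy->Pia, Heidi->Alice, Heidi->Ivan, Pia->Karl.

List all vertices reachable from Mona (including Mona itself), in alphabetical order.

Alice, Bob, Dave, Grace, Heidi, Ivan, Judy, Karl, Liam, Mona, Pia

Start at Mona.
Its neighbours: Heidi, Pia.
Then their neighbours: Alice, Grace, Ivan, Karl.
Then next layer: Judy.
Then next layer: Bob, Dave, Liam.
Every vertex is now reached.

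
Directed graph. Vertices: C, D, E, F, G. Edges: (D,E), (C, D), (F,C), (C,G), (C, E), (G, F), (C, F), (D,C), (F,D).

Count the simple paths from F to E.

F→C→D→E
F→C→E
F→D→C→E
F→D→E

4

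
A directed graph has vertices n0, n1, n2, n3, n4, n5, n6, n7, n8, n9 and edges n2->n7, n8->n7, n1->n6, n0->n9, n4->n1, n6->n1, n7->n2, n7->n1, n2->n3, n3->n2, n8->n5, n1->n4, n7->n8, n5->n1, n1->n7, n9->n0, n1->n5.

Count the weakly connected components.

From n0: component {n0, n9}.
From n1: component {n1, n2, n3, n4, n5, n6, n7, n8}.
That's 2 components.

2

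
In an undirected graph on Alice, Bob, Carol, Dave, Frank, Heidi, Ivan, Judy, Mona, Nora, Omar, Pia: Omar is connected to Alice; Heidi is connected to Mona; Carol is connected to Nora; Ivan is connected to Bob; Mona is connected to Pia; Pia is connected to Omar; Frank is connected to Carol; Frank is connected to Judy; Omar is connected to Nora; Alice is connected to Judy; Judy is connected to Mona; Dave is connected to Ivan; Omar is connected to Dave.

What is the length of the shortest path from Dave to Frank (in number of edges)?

4

Distance 0: Dave.
Distance 1: Ivan, Omar.
Distance 2: Alice, Bob, Nora, Pia.
Distance 3: Carol, Judy, Mona.
Distance 4: Frank, Heidi — contains Frank.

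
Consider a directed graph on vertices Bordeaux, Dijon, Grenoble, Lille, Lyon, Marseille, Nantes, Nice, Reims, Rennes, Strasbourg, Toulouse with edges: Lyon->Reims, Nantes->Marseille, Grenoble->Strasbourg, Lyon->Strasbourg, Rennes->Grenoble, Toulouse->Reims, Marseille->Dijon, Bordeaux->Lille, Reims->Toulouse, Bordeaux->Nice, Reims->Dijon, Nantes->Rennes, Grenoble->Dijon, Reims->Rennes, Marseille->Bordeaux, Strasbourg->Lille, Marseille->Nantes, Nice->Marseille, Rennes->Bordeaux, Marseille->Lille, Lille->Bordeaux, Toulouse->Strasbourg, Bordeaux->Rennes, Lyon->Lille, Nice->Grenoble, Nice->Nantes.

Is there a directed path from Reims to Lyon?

No

Explore from Reims.
Distance 1: reach Dijon, Rennes, Toulouse.
Distance 2: reach Bordeaux, Grenoble, Strasbourg.
Distance 3: reach Lille, Nice.
Distance 4: reach Marseille, Nantes.
The search from Reims is exhausted; no directed path reaches Lyon.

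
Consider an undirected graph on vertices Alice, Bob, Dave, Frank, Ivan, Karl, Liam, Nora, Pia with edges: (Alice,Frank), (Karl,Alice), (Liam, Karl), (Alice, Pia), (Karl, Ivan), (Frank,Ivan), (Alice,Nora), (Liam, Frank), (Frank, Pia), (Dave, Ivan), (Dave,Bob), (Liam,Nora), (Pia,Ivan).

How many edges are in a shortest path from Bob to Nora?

5

Distance 0: Bob.
Distance 1: Dave.
Distance 2: Ivan.
Distance 3: Frank, Karl, Pia.
Distance 4: Alice, Liam.
Distance 5: Nora — contains Nora.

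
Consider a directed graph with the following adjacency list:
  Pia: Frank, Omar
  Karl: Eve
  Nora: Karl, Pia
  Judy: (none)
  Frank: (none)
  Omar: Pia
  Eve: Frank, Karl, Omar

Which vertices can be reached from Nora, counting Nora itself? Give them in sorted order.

Eve, Frank, Karl, Nora, Omar, Pia

Start at Nora.
Its neighbours: Karl, Pia.
Then their neighbours: Eve, Frank, Omar.
Nothing further is reachable.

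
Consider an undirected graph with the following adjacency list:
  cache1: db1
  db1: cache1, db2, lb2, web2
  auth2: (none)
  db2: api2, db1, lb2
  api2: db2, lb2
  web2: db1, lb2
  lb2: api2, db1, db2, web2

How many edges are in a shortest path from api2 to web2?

Distance 0: api2.
Distance 1: db2, lb2.
Distance 2: db1, web2 — contains web2.

2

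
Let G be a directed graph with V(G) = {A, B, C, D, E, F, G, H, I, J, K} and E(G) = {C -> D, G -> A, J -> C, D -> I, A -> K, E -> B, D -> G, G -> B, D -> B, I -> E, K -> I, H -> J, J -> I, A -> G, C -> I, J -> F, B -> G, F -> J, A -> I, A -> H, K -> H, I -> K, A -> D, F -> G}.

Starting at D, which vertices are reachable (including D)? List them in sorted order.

A, B, C, D, E, F, G, H, I, J, K

Start at D.
Its neighbours: B, G, I.
Then their neighbours: A, E, K.
Then next layer: H.
Then next layer: J.
Then next layer: C, F.
Every vertex is now reached.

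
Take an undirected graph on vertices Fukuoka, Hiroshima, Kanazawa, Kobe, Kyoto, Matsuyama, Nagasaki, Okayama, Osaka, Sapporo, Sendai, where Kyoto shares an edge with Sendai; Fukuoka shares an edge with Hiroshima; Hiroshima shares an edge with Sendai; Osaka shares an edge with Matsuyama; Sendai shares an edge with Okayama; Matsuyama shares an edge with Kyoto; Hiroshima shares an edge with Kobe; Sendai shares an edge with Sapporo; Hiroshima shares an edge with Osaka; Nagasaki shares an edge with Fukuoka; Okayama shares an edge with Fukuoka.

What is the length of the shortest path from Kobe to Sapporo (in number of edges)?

3

Distance 0: Kobe.
Distance 1: Hiroshima.
Distance 2: Fukuoka, Osaka, Sendai.
Distance 3: Kyoto, Matsuyama, Nagasaki, Okayama, Sapporo — contains Sapporo.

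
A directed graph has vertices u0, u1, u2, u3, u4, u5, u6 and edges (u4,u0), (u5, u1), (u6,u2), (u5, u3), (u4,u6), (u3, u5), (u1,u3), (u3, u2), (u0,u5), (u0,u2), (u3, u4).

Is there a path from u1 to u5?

Yes

Explore from u1.
Distance 1: reach u3.
Distance 2: reach u2, u4, u5.
Found u5.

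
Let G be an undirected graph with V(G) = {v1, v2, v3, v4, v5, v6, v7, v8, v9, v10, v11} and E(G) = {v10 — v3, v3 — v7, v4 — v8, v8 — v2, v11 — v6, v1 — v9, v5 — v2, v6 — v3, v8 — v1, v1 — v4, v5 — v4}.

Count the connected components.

From v1: component {v1, v2, v4, v5, v8, v9}.
From v3: component {v3, v6, v7, v10, v11}.
That's 2 components.

2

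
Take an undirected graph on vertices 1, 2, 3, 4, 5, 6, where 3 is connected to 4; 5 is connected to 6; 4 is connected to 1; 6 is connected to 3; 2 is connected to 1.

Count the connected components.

1

From 1: component {1, 2, 3, 4, 5, 6}.
That's 1 component.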